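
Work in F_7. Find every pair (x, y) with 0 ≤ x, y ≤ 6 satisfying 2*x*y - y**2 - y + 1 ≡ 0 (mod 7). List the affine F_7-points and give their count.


Affine F_7-points: {(3, 2), (3, 3), (4, 1), (4, 6), (5, 4), (5, 5)}; count = 6.

For each of the 49 pairs (x, y) ∈ F_7², evaluate f(x, y) mod 7. Record the zeros.
  x = 0: [0↦1, 1↦6, 2↦2, 3↦3, 4↦2, 5↦6, 6↦1]  zeros at y ∈ ∅
  x = 1: [0↦1, 1↦1, 2↦6, 3↦2, 4↦3, 5↦2, 6↦6]  zeros at y ∈ ∅
  x = 2: [0↦1, 1↦3, 2↦3, 3↦1, 4↦4, 5↦5, 6↦4]  zeros at y ∈ ∅
  x = 3: [0↦1, 1↦5, 2↦0, 3↦0, 4↦5, 5↦1, 6↦2]  zeros at y ∈ {2, 3}
  x = 4: [0↦1, 1↦0, 2↦4, 3↦6, 4↦6, 5↦4, 6↦0]  zeros at y ∈ {1, 6}
  x = 5: [0↦1, 1↦2, 2↦1, 3↦5, 4↦0, 5↦0, 6↦5]  zeros at y ∈ {4, 5}
  x = 6: [0↦1, 1↦4, 2↦5, 3↦4, 4↦1, 5↦3, 6↦3]  zeros at y ∈ ∅
Collecting zeros: affine points = {(3, 2), (3, 3), (4, 1), (4, 6), (5, 4), (5, 5)}.
Total count |C(F_7)_aff| = 6.


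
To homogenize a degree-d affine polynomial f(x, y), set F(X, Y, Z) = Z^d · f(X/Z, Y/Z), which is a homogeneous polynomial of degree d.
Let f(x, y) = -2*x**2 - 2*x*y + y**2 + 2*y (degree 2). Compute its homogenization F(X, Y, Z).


F(X, Y, Z) = -2*X**2 - 2*X*Y + Y**2 + 2*Y*Z

deg(f) = 2.
Substitute x = X/Z, y = Y/Z into f, then multiply by Z^2.
  monomial -2·x^2·y^0 ↦ -2·X^2·Y^0·Z^0.
  monomial -2·x^1·y^1 ↦ -2·X^1·Y^1·Z^0.
  monomial 1·x^0·y^2 ↦ 1·X^0·Y^2·Z^0.
  monomial 2·x^0·y^1 ↦ 2·X^0·Y^1·Z^1.
Collecting: F(X, Y, Z) = -2*X**2 - 2*X*Y + Y**2 + 2*Y*Z.


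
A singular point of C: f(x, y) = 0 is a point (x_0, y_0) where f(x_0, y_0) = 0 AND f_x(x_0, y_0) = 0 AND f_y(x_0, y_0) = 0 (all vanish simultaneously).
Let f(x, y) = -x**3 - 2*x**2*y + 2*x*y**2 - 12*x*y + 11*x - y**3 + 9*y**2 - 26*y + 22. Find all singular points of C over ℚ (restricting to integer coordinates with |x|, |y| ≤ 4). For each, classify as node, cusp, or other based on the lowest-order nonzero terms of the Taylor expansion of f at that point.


Singular points: {(-1, 2)}; classification: node.

Compute partial derivatives:
  f_x = -3*x**2 - 4*x*y + 2*y**2 - 12*y + 11.
  f_y = -2*x**2 + 4*x*y - 12*x - 3*y**2 + 18*y - 26.
Scan x_0 ∈ {−4, ..., 4}. For each x_0, f_y(x_0, y) is a polynomial in y; find its integer roots y ∈ {−4, ..., 4}, then test f_x and f at those candidates.
  x = -4: f_y(-4, y) = -3*y**2 + 2*y - 10; no integer root y with |y| ≤ 4.
  x = -3: f_y(-3, y) = -3*y**2 + 6*y - 8; no integer root y with |y| ≤ 4.
  x = -2: f_y(-2, y) = -3*y**2 + 10*y - 10; no integer root y with |y| ≤ 4.
  x = -1: f_y(-1, y) = -3*y**2 + 14*y - 16; vanishes at y ∈ {2}. (-1, 2): f_x = 0, f = 0 — SINGULAR.
  x = 0: f_y(0, y) = -3*y**2 + 18*y - 26; no integer root y with |y| ≤ 4.
  x = 1: f_y(1, y) = -3*y**2 + 22*y - 40; vanishes at y ∈ {4}. (1, 4): f_x = -24 ≠ 0.
  x = 2: f_y(2, y) = -3*y**2 + 26*y - 58; no integer root y with |y| ≤ 4.
  x = 3: f_y(3, y) = -3*y**2 + 30*y - 80; no integer root y with |y| ≤ 4.
  x = 4: f_y(4, y) = -3*y**2 + 34*y - 106; no integer root y with |y| ≤ 4.
Only singular point on the grid: (-1, 2).
Classify: substitute x = -1 + u, y = 2 + v and expand: f = -u**3 - 2*u**2*v - u**2 + 2*u*v**2 - v**3 + v**2.
No constant or linear terms (consistent with a singular point). Quadratic part: -u**2 + v**2. Cubic part: -u**3 - 2*u**2*v + 2*u*v**2 - v**3.
The quadratic part v**2 - u**2 = (v − u)(v + u) splits into two distinct linear factors, so there are two distinct tangent lines y − 2 = ±(x − -1) — this is a node (ordinary double point).
Classification: node.


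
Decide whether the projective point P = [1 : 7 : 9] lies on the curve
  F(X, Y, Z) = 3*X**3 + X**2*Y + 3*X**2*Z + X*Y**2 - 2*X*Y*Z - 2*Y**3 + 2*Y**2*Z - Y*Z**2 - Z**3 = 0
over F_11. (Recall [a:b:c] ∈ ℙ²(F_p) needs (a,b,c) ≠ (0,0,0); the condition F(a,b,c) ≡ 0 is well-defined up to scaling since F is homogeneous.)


F(1,7,9) ≡ 4 (mod 11); P is NOT on the curve.

Evaluate F(1, 7, 9) term-by-term (mod 11).
  3*X**3 ↦ 3·1·1·1 = 3
  X**2*Y ↦ 1·1·7·1 = 7
  3*X**2*Z ↦ 3·1·1·9 = 27
  X*Y**2 ↦ 1·1·49·1 = 49
  -2*X*Y*Z ↦ -2·1·7·9 = -126
  -2*Y**3 ↦ -2·1·343·1 = -686
  2*Y**2*Z ↦ 2·1·49·9 = 882
  -Y*Z**2 ↦ -1·1·7·81 = -567
  -Z**3 ↦ -1·1·1·729 = -729
Sum: F(1, 7, 9) = (3) + (7) + (27) + (49) + (-126) + (-686) + (882) + (-567) + (-729) = -1140.
Reducing mod 11: -1140 ≡ 4 (mod 11).
Since F(a, b, c) ≡ 4 ≠ 0 (mod 11), P does NOT lie on the curve.


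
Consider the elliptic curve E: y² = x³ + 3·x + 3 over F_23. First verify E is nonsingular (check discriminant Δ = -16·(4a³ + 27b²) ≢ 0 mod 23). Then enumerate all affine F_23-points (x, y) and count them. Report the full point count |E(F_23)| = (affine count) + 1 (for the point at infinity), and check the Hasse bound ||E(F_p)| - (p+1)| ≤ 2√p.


Affine points = {(0, 7), (0, 16), (3, 4), (3, 19), (9, 0), (13, 10), (13, 13), (14, 11), (14, 12), (18, 1), (18, 22), (20, 6), (20, 17), (21, 9), (21, 14)}; affine count = 15; |E(F_23)| = 16.

Discriminant check: Δ ∝ 4a³ + 27b² = 4·3³ + 27·3² = 4·27 + 27·9 ≡ 6 (mod 23). Nonzero ⇒ E is nonsingular.
For each x ∈ F_23, compute rhs = x³ + 3·x + 3 mod 23, then count y ∈ F_23 with y² ≡ rhs.
  x = 0: rhs = 3, matching y values: 7, 16 (2 points).
  x = 1: rhs = 7, matching y values: none (0 points).
  x = 2: rhs = 17, matching y values: none (0 points).
  x = 3: rhs = 16, matching y values: 4, 19 (2 points).
  x = 4: rhs = 10, matching y values: none (0 points).
  x = 5: rhs = 5, matching y values: none (0 points).
  x = 6: rhs = 7, matching y values: none (0 points).
  x = 7: rhs = 22, matching y values: none (0 points).
  x = 8: rhs = 10, matching y values: none (0 points).
  x = 9: rhs = 0, matching y values: 0 (1 points).
  x = 10: rhs = 21, matching y values: none (0 points).
  x = 11: rhs = 10, matching y values: none (0 points).
  x = 12: rhs = 19, matching y values: none (0 points).
  x = 13: rhs = 8, matching y values: 10, 13 (2 points).
  x = 14: rhs = 6, matching y values: 11, 12 (2 points).
  x = 15: rhs = 19, matching y values: none (0 points).
  x = 16: rhs = 7, matching y values: none (0 points).
  x = 17: rhs = 22, matching y values: none (0 points).
  x = 18: rhs = 1, matching y values: 1, 22 (2 points).
  x = 19: rhs = 19, matching y values: none (0 points).
  x = 20: rhs = 13, matching y values: 6, 17 (2 points).
  x = 21: rhs = 12, matching y values: 9, 14 (2 points).
  x = 22: rhs = 22, matching y values: none (0 points).
Total affine count: 15.
Full point count |E(F_23)| = 15 + 1 = 16.
Hasse bound: |16 − (23+1)| = |-8| = 8 ≤ 2√23 ≈ 9.5917 ✓.


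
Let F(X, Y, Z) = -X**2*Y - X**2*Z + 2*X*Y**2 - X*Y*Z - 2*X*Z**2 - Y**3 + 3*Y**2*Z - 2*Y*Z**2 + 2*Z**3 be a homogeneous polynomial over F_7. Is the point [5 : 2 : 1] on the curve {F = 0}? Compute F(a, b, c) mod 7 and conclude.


F(5,2,1) ≡ 3 (mod 7); P is NOT on the curve.

Evaluate F(5, 2, 1) term-by-term (mod 7).
  -X**2*Y ↦ -1·25·2·1 = -50
  -X**2*Z ↦ -1·25·1·1 = -25
  2*X*Y**2 ↦ 2·5·4·1 = 40
  -X*Y*Z ↦ -1·5·2·1 = -10
  -2*X*Z**2 ↦ -2·5·1·1 = -10
  -Y**3 ↦ -1·1·8·1 = -8
  3*Y**2*Z ↦ 3·1·4·1 = 12
  -2*Y*Z**2 ↦ -2·1·2·1 = -4
  2*Z**3 ↦ 2·1·1·1 = 2
Sum: F(5, 2, 1) = (-50) + (-25) + (40) + (-10) + (-10) + (-8) + (12) + (-4) + (2) = -53.
Reducing mod 7: -53 ≡ 3 (mod 7).
Since F(a, b, c) ≡ 3 ≠ 0 (mod 7), P does NOT lie on the curve.


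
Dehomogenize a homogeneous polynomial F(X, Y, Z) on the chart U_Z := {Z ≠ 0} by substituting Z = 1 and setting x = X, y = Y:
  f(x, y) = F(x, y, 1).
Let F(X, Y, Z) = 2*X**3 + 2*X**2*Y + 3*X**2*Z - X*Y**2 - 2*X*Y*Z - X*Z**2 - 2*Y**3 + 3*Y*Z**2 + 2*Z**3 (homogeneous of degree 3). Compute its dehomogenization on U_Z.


f(x, y) = 2*x**3 + 2*x**2*y + 3*x**2 - x*y**2 - 2*x*y - x - 2*y**3 + 3*y + 2

On U_Z we set Z = 1. Each monomial c·X^i·Y^j·Z^k in F becomes c·x^i·y^j·1^k = c·x^i·y^j.
Substituting Z = 1: F(X, Y, 1) = 2*x**3 + 2*x**2*y + 3*x**2 - x*y**2 - 2*x*y - x - 2*y**3 + 3*y + 2.
Note: deg(f) ≤ deg(F) = 3; strict inequality happens when F is divisible by Z (lost terms).


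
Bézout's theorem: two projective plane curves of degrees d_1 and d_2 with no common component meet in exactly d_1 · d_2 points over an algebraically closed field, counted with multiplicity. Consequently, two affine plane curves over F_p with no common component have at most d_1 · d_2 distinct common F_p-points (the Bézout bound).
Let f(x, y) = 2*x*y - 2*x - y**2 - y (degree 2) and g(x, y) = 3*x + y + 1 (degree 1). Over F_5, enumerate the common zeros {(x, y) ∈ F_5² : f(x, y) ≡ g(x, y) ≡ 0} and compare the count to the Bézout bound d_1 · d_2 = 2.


Common zeros: {(0, 4)}; count = 1; Bézout bound = 2.

deg(f) = 2, deg(g) = 1, so Bézout bound = 2.
Scan x ∈ F_5. For each x, list the y ∈ F_5 with f(x, y) ≡ 0 and those with g(x, y) ≡ 0 (mod 5); the common zeros in that column are the intersection.
  x = 0: f ≡ 0 at y ∈ {0, 4}; g ≡ 0 at y ∈ {4}; common: {4}.
  x = 1: f ≡ 0 at y ∈ ∅; g ≡ 0 at y ∈ {1}; common: ∅.
  x = 2: f ≡ 0 at y ∈ ∅; g ≡ 0 at y ∈ {3}; common: ∅.
  x = 3: f ≡ 0 at y ∈ {2, 3}; g ≡ 0 at y ∈ {0}; common: ∅.
  x = 4: f ≡ 0 at y ∈ ∅; g ≡ 0 at y ∈ {2}; common: ∅.
Collecting: common zeros = {(0, 4)}, so the count is 1.
Comparison with the Bézout bound: 1 ≤ 2 = deg(f)·deg(g), as expected for curves with no common component (the affine F_5-count falls short of the bound because intersections may lie at infinity, over extension fields, or carry multiplicity).


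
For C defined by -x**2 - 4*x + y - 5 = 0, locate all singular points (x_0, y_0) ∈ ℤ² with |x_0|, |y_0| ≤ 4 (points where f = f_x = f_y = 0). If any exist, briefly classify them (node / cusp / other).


No singular points in the scanned grid; C is smooth there.

Compute partial derivatives:
  f_x = -2*x - 4.
  f_y = 1.
f_y = 1 is a nonzero constant, so f_y never vanishes: no point (x, y) can satisfy f = f_x = f_y = 0. In particular no (x, y) ∈ {−4, ..., 4}² is singular; the curve is smooth.


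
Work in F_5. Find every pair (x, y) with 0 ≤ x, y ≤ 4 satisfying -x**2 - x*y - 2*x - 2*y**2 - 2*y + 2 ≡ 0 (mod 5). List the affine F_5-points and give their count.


Affine F_5-points: {(0, 2), (1, 2), (1, 4), (3, 1), (3, 4), (4, 1)}; count = 6.

For each of the 25 pairs (x, y) ∈ F_5², evaluate f(x, y) mod 5. Record the zeros.
  x = 0: [0↦2, 1↦3, 2↦0, 3↦3, 4↦2]  zeros at y ∈ {2}
  x = 1: [0↦4, 1↦4, 2↦0, 3↦2, 4↦0]  zeros at y ∈ {2, 4}
  x = 2: [0↦4, 1↦3, 2↦3, 3↦4, 4↦1]  zeros at y ∈ ∅
  x = 3: [0↦2, 1↦0, 2↦4, 3↦4, 4↦0]  zeros at y ∈ {1, 4}
  x = 4: [0↦3, 1↦0, 2↦3, 3↦2, 4↦2]  zeros at y ∈ {1}
Collecting zeros: affine points = {(0, 2), (1, 2), (1, 4), (3, 1), (3, 4), (4, 1)}.
Total count |C(F_5)_aff| = 6.


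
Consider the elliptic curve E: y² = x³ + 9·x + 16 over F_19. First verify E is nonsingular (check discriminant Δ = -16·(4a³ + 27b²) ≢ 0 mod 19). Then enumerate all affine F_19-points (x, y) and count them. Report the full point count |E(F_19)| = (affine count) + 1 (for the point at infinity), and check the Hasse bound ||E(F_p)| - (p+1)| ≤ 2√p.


Affine points = {(0, 4), (0, 15), (1, 8), (1, 11), (2, 2), (2, 17), (6, 1), (6, 18), (7, 2), (7, 17), (8, 7), (8, 12), (9, 3), (9, 16), (10, 2), (10, 17), (12, 3), (12, 16), (14, 6), (14, 13), (15, 7), (15, 12), (16, 0), (17, 3), (17, 16), (18, 5), (18, 14)}; affine count = 27; |E(F_19)| = 28.

Discriminant check: Δ ∝ 4a³ + 27b² = 4·9³ + 27·16² = 4·729 + 27·256 ≡ 5 (mod 19). Nonzero ⇒ E is nonsingular.
For each x ∈ F_19, compute rhs = x³ + 9·x + 16 mod 19, then count y ∈ F_19 with y² ≡ rhs.
  x = 0: rhs = 16, matching y values: 4, 15 (2 points).
  x = 1: rhs = 7, matching y values: 8, 11 (2 points).
  x = 2: rhs = 4, matching y values: 2, 17 (2 points).
  x = 3: rhs = 13, matching y values: none (0 points).
  x = 4: rhs = 2, matching y values: none (0 points).
  x = 5: rhs = 15, matching y values: none (0 points).
  x = 6: rhs = 1, matching y values: 1, 18 (2 points).
  x = 7: rhs = 4, matching y values: 2, 17 (2 points).
  x = 8: rhs = 11, matching y values: 7, 12 (2 points).
  x = 9: rhs = 9, matching y values: 3, 16 (2 points).
  x = 10: rhs = 4, matching y values: 2, 17 (2 points).
  x = 11: rhs = 2, matching y values: none (0 points).
  x = 12: rhs = 9, matching y values: 3, 16 (2 points).
  x = 13: rhs = 12, matching y values: none (0 points).
  x = 14: rhs = 17, matching y values: 6, 13 (2 points).
  x = 15: rhs = 11, matching y values: 7, 12 (2 points).
  x = 16: rhs = 0, matching y values: 0 (1 points).
  x = 17: rhs = 9, matching y values: 3, 16 (2 points).
  x = 18: rhs = 6, matching y values: 5, 14 (2 points).
Total affine count: 27.
Full point count |E(F_19)| = 27 + 1 = 28.
Hasse bound: |28 − (19+1)| = |8| = 8 ≤ 2√19 ≈ 8.7178 ✓.


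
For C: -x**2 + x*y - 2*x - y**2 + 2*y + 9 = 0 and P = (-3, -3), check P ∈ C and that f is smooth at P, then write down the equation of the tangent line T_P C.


Tangent line at P: x + 5*y + 18 = 0.

Step 1: f(-3, -3) = 0, so P lies on C.
Step 2: partial derivatives
  f_x(x, y) = -2*x + y - 2, f_y(x, y) = x - 2*y + 2.
  f_x(P) = 1, f_y(P) = 5 (gradient nonzero, so P is smooth).
Step 3: tangent line at P: 1·(x − -3) + 5·(y − -3) = 0.
Expanding: x + 5*y + 18 = 0.


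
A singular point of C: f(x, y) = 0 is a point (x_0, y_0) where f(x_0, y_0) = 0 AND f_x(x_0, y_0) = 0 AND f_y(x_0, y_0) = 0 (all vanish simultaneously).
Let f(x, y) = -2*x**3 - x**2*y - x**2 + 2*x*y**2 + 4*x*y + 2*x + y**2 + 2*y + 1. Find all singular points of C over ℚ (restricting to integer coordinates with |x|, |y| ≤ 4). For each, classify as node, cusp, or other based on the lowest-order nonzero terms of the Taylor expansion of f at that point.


Singular points: {(0, -1)}; classification: cusp.

Compute partial derivatives:
  f_x = -6*x**2 - 2*x*y - 2*x + 2*y**2 + 4*y + 2.
  f_y = -x**2 + 4*x*y + 4*x + 2*y + 2.
Scan x_0 ∈ {−4, ..., 4}. For each x_0, f_y(x_0, y) is a polynomial in y; find its integer roots y ∈ {−4, ..., 4}, then test f_x and f at those candidates.
  x = -4: f_y(-4, y) = -14*y - 30; no integer root y with |y| ≤ 4.
  x = -3: f_y(-3, y) = -10*y - 19; no integer root y with |y| ≤ 4.
  x = -2: f_y(-2, y) = -6*y - 10; no integer root y with |y| ≤ 4.
  x = -1: f_y(-1, y) = -2*y - 3; no integer root y with |y| ≤ 4.
  x = 0: f_y(0, y) = 2*y + 2; vanishes at y ∈ {-1}. (0, -1): f_x = 0, f = 0 — SINGULAR.
  x = 1: f_y(1, y) = 6*y + 5; no integer root y with |y| ≤ 4.
  x = 2: f_y(2, y) = 10*y + 6; no integer root y with |y| ≤ 4.
  x = 3: f_y(3, y) = 14*y + 5; no integer root y with |y| ≤ 4.
  x = 4: f_y(4, y) = 18*y + 2; no integer root y with |y| ≤ 4.
Only singular point on the grid: (0, -1).
Classify: substitute x = 0 + u, y = -1 + v and expand: f = -2*u**3 - u**2*v + 2*u*v**2 + v**2.
No constant or linear terms (consistent with a singular point). Quadratic part: v**2. Cubic part: -2*u**3 - u**2*v + 2*u*v**2.
The quadratic part v**2 is a perfect square, so there is a single (double) tangent line v = 0, i.e. y = -1. Restricting the cubic part to that line (v = 0) leaves -2*u**3 ≠ 0, so f is not divisible by v and the branch is v² ≈ 2*u**3 to lowest order — this is a cusp.
Classification: cusp.


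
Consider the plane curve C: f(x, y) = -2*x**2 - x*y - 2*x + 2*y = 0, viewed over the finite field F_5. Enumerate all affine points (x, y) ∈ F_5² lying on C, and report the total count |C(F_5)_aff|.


Affine F_5-points: {(0, 0), (1, 4), (3, 1), (4, 0)}; count = 4.

For each of the 25 pairs (x, y) ∈ F_5², evaluate f(x, y) mod 5. Record the zeros.
  x = 0: [0↦0, 1↦2, 2↦4, 3↦1, 4↦3]  zeros at y ∈ {0}
  x = 1: [0↦1, 1↦2, 2↦3, 3↦4, 4↦0]  zeros at y ∈ {4}
  x = 2: [0↦3, 1↦3, 2↦3, 3↦3, 4↦3]  zeros at y ∈ ∅
  x = 3: [0↦1, 1↦0, 2↦4, 3↦3, 4↦2]  zeros at y ∈ {1}
  x = 4: [0↦0, 1↦3, 2↦1, 3↦4, 4↦2]  zeros at y ∈ {0}
Collecting zeros: affine points = {(0, 0), (1, 4), (3, 1), (4, 0)}.
Total count |C(F_5)_aff| = 4.


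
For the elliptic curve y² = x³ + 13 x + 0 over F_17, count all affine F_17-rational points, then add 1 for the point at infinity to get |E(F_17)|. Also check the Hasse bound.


Affine points = {(0, 0), (2, 0), (3, 7), (3, 10), (7, 3), (7, 14), (8, 2), (8, 15), (9, 8), (9, 9), (10, 5), (10, 12), (14, 6), (14, 11), (15, 0)}; affine count = 15; |E(F_17)| = 16.

Discriminant check: Δ ∝ 4a³ + 27b² = 4·13³ + 27·0² = 4·2197 + 27·0 ≡ 16 (mod 17). Nonzero ⇒ E is nonsingular.
For each x ∈ F_17, compute rhs = x³ + 13·x + 0 mod 17, then count y ∈ F_17 with y² ≡ rhs.
  x = 0: rhs = 0, matching y values: 0 (1 points).
  x = 1: rhs = 14, matching y values: none (0 points).
  x = 2: rhs = 0, matching y values: 0 (1 points).
  x = 3: rhs = 15, matching y values: 7, 10 (2 points).
  x = 4: rhs = 14, matching y values: none (0 points).
  x = 5: rhs = 3, matching y values: none (0 points).
  x = 6: rhs = 5, matching y values: none (0 points).
  x = 7: rhs = 9, matching y values: 3, 14 (2 points).
  x = 8: rhs = 4, matching y values: 2, 15 (2 points).
  x = 9: rhs = 13, matching y values: 8, 9 (2 points).
  x = 10: rhs = 8, matching y values: 5, 12 (2 points).
  x = 11: rhs = 12, matching y values: none (0 points).
  x = 12: rhs = 14, matching y values: none (0 points).
  x = 13: rhs = 3, matching y values: none (0 points).
  x = 14: rhs = 2, matching y values: 6, 11 (2 points).
  x = 15: rhs = 0, matching y values: 0 (1 points).
  x = 16: rhs = 3, matching y values: none (0 points).
Total affine count: 15.
Full point count |E(F_17)| = 15 + 1 = 16.
Hasse bound: |16 − (17+1)| = |-2| = 2 ≤ 2√17 ≈ 8.2462 ✓.


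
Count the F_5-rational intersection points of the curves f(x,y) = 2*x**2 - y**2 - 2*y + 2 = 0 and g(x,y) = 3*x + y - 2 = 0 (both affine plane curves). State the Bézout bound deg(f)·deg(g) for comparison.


Common zeros: {(1, 4), (3, 3)}; count = 2; Bézout bound = 2.

deg(f) = 2, deg(g) = 1, so Bézout bound = 2.
Scan x ∈ F_5. For each x, list the y ∈ F_5 with f(x, y) ≡ 0 and those with g(x, y) ≡ 0 (mod 5); the common zeros in that column are the intersection.
  x = 0: f ≡ 0 at y ∈ ∅; g ≡ 0 at y ∈ {2}; common: ∅.
  x = 1: f ≡ 0 at y ∈ {4}; g ≡ 0 at y ∈ {4}; common: {4}.
  x = 2: f ≡ 0 at y ∈ {0, 3}; g ≡ 0 at y ∈ {1}; common: ∅.
  x = 3: f ≡ 0 at y ∈ {0, 3}; g ≡ 0 at y ∈ {3}; common: {3}.
  x = 4: f ≡ 0 at y ∈ {4}; g ≡ 0 at y ∈ {0}; common: ∅.
Collecting: common zeros = {(1, 4), (3, 3)}, so the count is 2.
Comparison with the Bézout bound: 2 ≤ 2 = deg(f)·deg(g), as expected for curves with no common component (the bound is attained).


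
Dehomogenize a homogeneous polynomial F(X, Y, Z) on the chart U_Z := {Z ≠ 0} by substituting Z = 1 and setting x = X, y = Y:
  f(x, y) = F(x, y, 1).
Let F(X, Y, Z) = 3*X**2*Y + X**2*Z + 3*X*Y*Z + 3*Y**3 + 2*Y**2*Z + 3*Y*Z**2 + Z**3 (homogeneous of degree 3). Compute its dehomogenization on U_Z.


f(x, y) = 3*x**2*y + x**2 + 3*x*y + 3*y**3 + 2*y**2 + 3*y + 1

On U_Z we set Z = 1. Each monomial c·X^i·Y^j·Z^k in F becomes c·x^i·y^j·1^k = c·x^i·y^j.
Substituting Z = 1: F(X, Y, 1) = 3*x**2*y + x**2 + 3*x*y + 3*y**3 + 2*y**2 + 3*y + 1.
Note: deg(f) ≤ deg(F) = 3; strict inequality happens when F is divisible by Z (lost terms).


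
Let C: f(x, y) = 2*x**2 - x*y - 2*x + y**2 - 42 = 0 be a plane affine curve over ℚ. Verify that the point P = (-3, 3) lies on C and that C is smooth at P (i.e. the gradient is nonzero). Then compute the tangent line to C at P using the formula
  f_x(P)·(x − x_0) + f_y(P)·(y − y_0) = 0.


Tangent line at P: -17*x + 9*y - 78 = 0.

Step 1: f(-3, 3) = 0, so P lies on C.
Step 2: partial derivatives
  f_x(x, y) = 4*x - y - 2, f_y(x, y) = -x + 2*y.
  f_x(P) = -17, f_y(P) = 9 (gradient nonzero, so P is smooth).
Step 3: tangent line at P: -17·(x − -3) + 9·(y − 3) = 0.
Expanding: -17*x + 9*y - 78 = 0.


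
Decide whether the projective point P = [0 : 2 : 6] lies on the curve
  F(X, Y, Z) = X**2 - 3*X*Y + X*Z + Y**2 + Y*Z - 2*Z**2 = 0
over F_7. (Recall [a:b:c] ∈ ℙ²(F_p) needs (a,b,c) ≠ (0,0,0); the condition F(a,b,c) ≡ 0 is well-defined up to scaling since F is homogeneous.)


F(0,2,6) ≡ 0 (mod 7); P is on the curve.

Evaluate F(0, 2, 6) term-by-term (mod 7).
  X**2 ↦ 1·0·1·1 = 0
  -3*X*Y ↦ -3·0·2·1 = 0
  X*Z ↦ 1·0·1·6 = 0
  Y**2 ↦ 1·1·4·1 = 4
  Y*Z ↦ 1·1·2·6 = 12
  -2*Z**2 ↦ -2·1·1·36 = -72
Sum: F(0, 2, 6) = (0) + (0) + (0) + (4) + (12) + (-72) = -56.
Reducing mod 7: -56 ≡ 0 (mod 7).
Since F(a, b, c) ≡ 0 (mod 7), P lies on the curve.


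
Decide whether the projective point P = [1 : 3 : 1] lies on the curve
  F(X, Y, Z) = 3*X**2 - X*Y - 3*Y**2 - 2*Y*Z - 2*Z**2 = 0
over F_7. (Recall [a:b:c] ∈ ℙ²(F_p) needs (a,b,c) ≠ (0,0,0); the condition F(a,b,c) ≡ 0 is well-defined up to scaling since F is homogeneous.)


F(1,3,1) ≡ 0 (mod 7); P is on the curve.

Evaluate F(1, 3, 1) term-by-term (mod 7).
  3*X**2 ↦ 3·1·1·1 = 3
  -X*Y ↦ -1·1·3·1 = -3
  -3*Y**2 ↦ -3·1·9·1 = -27
  -2*Y*Z ↦ -2·1·3·1 = -6
  -2*Z**2 ↦ -2·1·1·1 = -2
Sum: F(1, 3, 1) = (3) + (-3) + (-27) + (-6) + (-2) = -35.
Reducing mod 7: -35 ≡ 0 (mod 7).
Since F(a, b, c) ≡ 0 (mod 7), P lies on the curve.


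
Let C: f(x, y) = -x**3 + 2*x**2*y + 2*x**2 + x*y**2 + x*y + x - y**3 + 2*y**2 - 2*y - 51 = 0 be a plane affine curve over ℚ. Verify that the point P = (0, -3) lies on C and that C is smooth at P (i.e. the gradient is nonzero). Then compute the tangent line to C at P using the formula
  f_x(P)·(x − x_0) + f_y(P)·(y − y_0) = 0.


Tangent line at P: 7*x - 41*y - 123 = 0.

Step 1: f(0, -3) = 0, so P lies on C.
Step 2: partial derivatives
  f_x(x, y) = -3*x**2 + 4*x*y + 4*x + y**2 + y + 1, f_y(x, y) = 2*x**2 + 2*x*y + x - 3*y**2 + 4*y - 2.
  f_x(P) = 7, f_y(P) = -41 (gradient nonzero, so P is smooth).
Step 3: tangent line at P: 7·(x − 0) + -41·(y − -3) = 0.
Expanding: 7*x - 41*y - 123 = 0.


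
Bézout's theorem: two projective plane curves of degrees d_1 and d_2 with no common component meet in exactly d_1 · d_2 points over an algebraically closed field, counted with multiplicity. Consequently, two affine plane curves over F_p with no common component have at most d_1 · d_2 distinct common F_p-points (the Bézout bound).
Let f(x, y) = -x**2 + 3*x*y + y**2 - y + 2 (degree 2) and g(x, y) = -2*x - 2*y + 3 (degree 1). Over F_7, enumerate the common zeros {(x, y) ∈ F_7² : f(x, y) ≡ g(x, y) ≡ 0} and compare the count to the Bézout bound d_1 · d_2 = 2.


Common zeros: ∅; count = 0; Bézout bound = 2.

deg(f) = 2, deg(g) = 1, so Bézout bound = 2.
Scan x ∈ F_7. For each x, list the y ∈ F_7 with f(x, y) ≡ 0 and those with g(x, y) ≡ 0 (mod 7); the common zeros in that column are the intersection.
  x = 0: f ≡ 0 at y ∈ {4}; g ≡ 0 at y ∈ {5}; common: ∅.
  x = 1: f ≡ 0 at y ∈ {6}; g ≡ 0 at y ∈ {4}; common: ∅.
  x = 2: f ≡ 0 at y ∈ ∅; g ≡ 0 at y ∈ {3}; common: ∅.
  x = 3: f ≡ 0 at y ∈ {0, 6}; g ≡ 0 at y ∈ {2}; common: ∅.
  x = 4: f ≡ 0 at y ∈ {0, 3}; g ≡ 0 at y ∈ {1}; common: ∅.
  x = 5: f ≡ 0 at y ∈ {3, 4}; g ≡ 0 at y ∈ {0}; common: ∅.
  x = 6: f ≡ 0 at y ∈ ∅; g ≡ 0 at y ∈ {6}; common: ∅.
Collecting: common zeros = ∅, so the count is 0.
Comparison with the Bézout bound: 0 ≤ 2 = deg(f)·deg(g), as expected for curves with no common component (the affine F_7-count falls short of the bound because intersections may lie at infinity, over extension fields, or carry multiplicity).


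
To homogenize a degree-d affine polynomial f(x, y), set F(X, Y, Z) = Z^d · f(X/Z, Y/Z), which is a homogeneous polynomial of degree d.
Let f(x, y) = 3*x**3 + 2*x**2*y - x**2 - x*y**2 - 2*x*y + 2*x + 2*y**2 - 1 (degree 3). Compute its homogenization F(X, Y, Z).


F(X, Y, Z) = 3*X**3 + 2*X**2*Y - X**2*Z - X*Y**2 - 2*X*Y*Z + 2*X*Z**2 + 2*Y**2*Z - Z**3

deg(f) = 3.
Substitute x = X/Z, y = Y/Z into f, then multiply by Z^3.
  monomial 3·x^3·y^0 ↦ 3·X^3·Y^0·Z^0.
  monomial 2·x^2·y^1 ↦ 2·X^2·Y^1·Z^0.
  monomial -1·x^2·y^0 ↦ -1·X^2·Y^0·Z^1.
  monomial -1·x^1·y^2 ↦ -1·X^1·Y^2·Z^0.
  monomial -2·x^1·y^1 ↦ -2·X^1·Y^1·Z^1.
  monomial 2·x^1·y^0 ↦ 2·X^1·Y^0·Z^2.
  monomial 2·x^0·y^2 ↦ 2·X^0·Y^2·Z^1.
  monomial -1·x^0·y^0 ↦ -1·X^0·Y^0·Z^3.
Collecting: F(X, Y, Z) = 3*X**3 + 2*X**2*Y - X**2*Z - X*Y**2 - 2*X*Y*Z + 2*X*Z**2 + 2*Y**2*Z - Z**3.


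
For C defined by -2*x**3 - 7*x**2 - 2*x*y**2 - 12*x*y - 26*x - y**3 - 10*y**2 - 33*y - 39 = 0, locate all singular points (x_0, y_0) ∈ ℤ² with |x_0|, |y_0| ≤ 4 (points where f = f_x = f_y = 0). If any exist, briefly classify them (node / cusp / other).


Singular points: {(-1, -3)}; classification: node.

Compute partial derivatives:
  f_x = -6*x**2 - 14*x - 2*y**2 - 12*y - 26.
  f_y = -4*x*y - 12*x - 3*y**2 - 20*y - 33.
Scan x_0 ∈ {−4, ..., 4}. For each x_0, f_y(x_0, y) is a polynomial in y; find its integer roots y ∈ {−4, ..., 4}, then test f_x and f at those candidates.
  x = -4: f_y(-4, y) = -3*y**2 - 4*y + 15; vanishes at y ∈ {-3}. (-4, -3): f_x = -48 ≠ 0.
  x = -3: f_y(-3, y) = -3*y**2 - 8*y + 3; vanishes at y ∈ {-3}. (-3, -3): f_x = -20 ≠ 0.
  x = -2: f_y(-2, y) = -3*y**2 - 12*y - 9; vanishes at y ∈ {-3, -1}. (-2, -3): f_x = -4 ≠ 0; (-2, -1): f_x = -12 ≠ 0.
  x = -1: f_y(-1, y) = -3*y**2 - 16*y - 21; vanishes at y ∈ {-3}. (-1, -3): f_x = 0, f = 0 — SINGULAR.
  x = 0: f_y(0, y) = -3*y**2 - 20*y - 33; vanishes at y ∈ {-3}. (0, -3): f_x = -8 ≠ 0.
  x = 1: f_y(1, y) = -3*y**2 - 24*y - 45; vanishes at y ∈ {-3}. (1, -3): f_x = -28 ≠ 0.
  x = 2: f_y(2, y) = -3*y**2 - 28*y - 57; vanishes at y ∈ {-3}. (2, -3): f_x = -60 ≠ 0.
  x = 3: f_y(3, y) = -3*y**2 - 32*y - 69; vanishes at y ∈ {-3}. (3, -3): f_x = -104 ≠ 0.
  x = 4: f_y(4, y) = -3*y**2 - 36*y - 81; vanishes at y ∈ {-3}. (4, -3): f_x = -160 ≠ 0.
Only singular point on the grid: (-1, -3).
Classify: substitute x = -1 + u, y = -3 + v and expand: f = -2*u**3 - u**2 - 2*u*v**2 - v**3 + v**2.
No constant or linear terms (consistent with a singular point). Quadratic part: -u**2 + v**2. Cubic part: -2*u**3 - 2*u*v**2 - v**3.
The quadratic part v**2 - u**2 = (v − u)(v + u) splits into two distinct linear factors, so there are two distinct tangent lines y − -3 = ±(x − -1) — this is a node (ordinary double point).
Classification: node.


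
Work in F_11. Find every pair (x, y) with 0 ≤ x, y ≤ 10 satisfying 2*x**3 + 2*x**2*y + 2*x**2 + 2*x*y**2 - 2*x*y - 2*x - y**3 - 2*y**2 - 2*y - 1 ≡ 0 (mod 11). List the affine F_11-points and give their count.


Affine F_11-points: {(0, 10), (1, 2), (2, 1), (4, 5), (5, 9), (8, 9), (9, 7), (10, 9)}; count = 8.

For each of the 121 pairs (x, y) ∈ F_11², evaluate f(x, y) mod 11. Record the zeros.
  x = 0: [0↦10, 1↦5, 2↦1, 3↦3, 4↦5, 5↦1, 6↦7, 7↦6, 8↦3, 9↦3, 10↦0]  zeros at y ∈ {10}
  x = 1: [0↦1, 1↦9, 2↦0, 3↦1, 4↦6, 5↦9, 6↦4, 7↦7, 8↦1, 9↦2, 10↦4]  zeros at y ∈ {2}
  x = 2: [0↦8, 1↦0, 2↦1, 3↦5, 4↦6, 5↦9, 6↦8, 7↦8, 8↦3, 9↦9, 10↦9]  zeros at y ∈ {1}
  x = 3: [0↦10, 1↦1, 2↦5, 3↦5, 4↦6, 5↦2, 6↦9, 7↦10, 8↦10, 9↦3, 10↦5]  zeros at y ∈ ∅
  x = 4: [0↦8, 1↦2, 2↦2, 3↦2, 4↦7, 5↦0, 6↦8, 7↦3, 8↦1, 9↦7, 10↦4]  zeros at y ∈ {5}
  x = 5: [0↦3, 1↦4, 2↦4, 3↦8, 4↦10, 5↦4, 6↦6, 7↦10, 8↦10, 9↦0, 10↦7]  zeros at y ∈ {9}
  x = 6: [0↦7, 1↦8, 2↦1, 3↦2, 4↦5, 5↦4, 6↦4, 7↦10, 8↦5, 9↦5, 10↦4]  zeros at y ∈ ∅
  x = 7: [0↦10, 1↦4, 2↦5, 3↦7, 4↦4, 5↦1, 6↦3, 7↦4, 8↦9, 9↦1, 10↦7]  zeros at y ∈ ∅
  x = 8: [0↦2, 1↦4, 2↦6, 3↦2, 4↦8, 5↦7, 6↦4, 7↦4, 8↦1, 9↦0, 10↦6]  zeros at y ∈ {9}
  x = 9: [0↦6, 1↦9, 2↦5, 3↦10, 4↦7, 5↦1, 6↦8, 7↦0, 8↦4, 9↦3, 10↦2]  zeros at y ∈ {7}
  x = 10: [0↦1, 1↦9, 2↦3, 3↦10, 4↦2, 5↦6, 6↦5, 7↦4, 8↦8, 9↦0, 10↦7]  zeros at y ∈ {9}
Collecting zeros: affine points = {(0, 10), (1, 2), (2, 1), (4, 5), (5, 9), (8, 9), (9, 7), (10, 9)}.
Total count |C(F_11)_aff| = 8.


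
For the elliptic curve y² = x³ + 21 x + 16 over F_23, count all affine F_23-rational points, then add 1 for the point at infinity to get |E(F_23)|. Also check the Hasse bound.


Affine points = {(0, 4), (0, 19), (4, 7), (4, 16), (5, 4), (5, 19), (6, 6), (6, 17), (7, 0), (8, 11), (8, 12), (12, 8), (12, 15), (13, 5), (13, 18), (14, 8), (14, 15), (15, 7), (15, 16), (16, 3), (16, 20), (18, 4), (18, 19), (19, 11), (19, 12), (20, 8), (20, 15), (21, 9), (21, 14)}; affine count = 29; |E(F_23)| = 30.

Discriminant check: Δ ∝ 4a³ + 27b² = 4·21³ + 27·16² = 4·9261 + 27·256 ≡ 3 (mod 23). Nonzero ⇒ E is nonsingular.
For each x ∈ F_23, compute rhs = x³ + 21·x + 16 mod 23, then count y ∈ F_23 with y² ≡ rhs.
  x = 0: rhs = 16, matching y values: 4, 19 (2 points).
  x = 1: rhs = 15, matching y values: none (0 points).
  x = 2: rhs = 20, matching y values: none (0 points).
  x = 3: rhs = 14, matching y values: none (0 points).
  x = 4: rhs = 3, matching y values: 7, 16 (2 points).
  x = 5: rhs = 16, matching y values: 4, 19 (2 points).
  x = 6: rhs = 13, matching y values: 6, 17 (2 points).
  x = 7: rhs = 0, matching y values: 0 (1 points).
  x = 8: rhs = 6, matching y values: 11, 12 (2 points).
  x = 9: rhs = 14, matching y values: none (0 points).
  x = 10: rhs = 7, matching y values: none (0 points).
  x = 11: rhs = 14, matching y values: none (0 points).
  x = 12: rhs = 18, matching y values: 8, 15 (2 points).
  x = 13: rhs = 2, matching y values: 5, 18 (2 points).
  x = 14: rhs = 18, matching y values: 8, 15 (2 points).
  x = 15: rhs = 3, matching y values: 7, 16 (2 points).
  x = 16: rhs = 9, matching y values: 3, 20 (2 points).
  x = 17: rhs = 19, matching y values: none (0 points).
  x = 18: rhs = 16, matching y values: 4, 19 (2 points).
  x = 19: rhs = 6, matching y values: 11, 12 (2 points).
  x = 20: rhs = 18, matching y values: 8, 15 (2 points).
  x = 21: rhs = 12, matching y values: 9, 14 (2 points).
  x = 22: rhs = 17, matching y values: none (0 points).
Total affine count: 29.
Full point count |E(F_23)| = 29 + 1 = 30.
Hasse bound: |30 − (23+1)| = |6| = 6 ≤ 2√23 ≈ 9.5917 ✓.


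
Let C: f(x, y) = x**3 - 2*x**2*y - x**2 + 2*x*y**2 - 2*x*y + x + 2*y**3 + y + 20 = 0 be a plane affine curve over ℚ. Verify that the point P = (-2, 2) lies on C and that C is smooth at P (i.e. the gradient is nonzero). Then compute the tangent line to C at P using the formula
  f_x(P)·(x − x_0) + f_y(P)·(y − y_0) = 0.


Tangent line at P: 37*x + 5*y + 64 = 0.

Step 1: f(-2, 2) = 0, so P lies on C.
Step 2: partial derivatives
  f_x(x, y) = 3*x**2 - 4*x*y - 2*x + 2*y**2 - 2*y + 1, f_y(x, y) = -2*x**2 + 4*x*y - 2*x + 6*y**2 + 1.
  f_x(P) = 37, f_y(P) = 5 (gradient nonzero, so P is smooth).
Step 3: tangent line at P: 37·(x − -2) + 5·(y − 2) = 0.
Expanding: 37*x + 5*y + 64 = 0.


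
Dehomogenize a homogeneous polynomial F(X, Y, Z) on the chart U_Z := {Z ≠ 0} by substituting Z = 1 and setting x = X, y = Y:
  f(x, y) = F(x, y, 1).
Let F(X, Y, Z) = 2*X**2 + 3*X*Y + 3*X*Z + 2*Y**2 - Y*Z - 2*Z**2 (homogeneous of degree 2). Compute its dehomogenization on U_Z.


f(x, y) = 2*x**2 + 3*x*y + 3*x + 2*y**2 - y - 2

On U_Z we set Z = 1. Each monomial c·X^i·Y^j·Z^k in F becomes c·x^i·y^j·1^k = c·x^i·y^j.
Substituting Z = 1: F(X, Y, 1) = 2*x**2 + 3*x*y + 3*x + 2*y**2 - y - 2.
Note: deg(f) ≤ deg(F) = 2; strict inequality happens when F is divisible by Z (lost terms).


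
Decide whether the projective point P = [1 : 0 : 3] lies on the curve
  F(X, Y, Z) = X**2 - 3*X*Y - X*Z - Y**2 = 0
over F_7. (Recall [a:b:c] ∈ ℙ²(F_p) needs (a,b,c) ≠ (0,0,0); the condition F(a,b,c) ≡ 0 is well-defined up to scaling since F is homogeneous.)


F(1,0,3) ≡ 5 (mod 7); P is NOT on the curve.

Evaluate F(1, 0, 3) term-by-term (mod 7).
  X**2 ↦ 1·1·1·1 = 1
  -3*X*Y ↦ -3·1·0·1 = 0
  -X*Z ↦ -1·1·1·3 = -3
  -Y**2 ↦ -1·1·0·1 = 0
Sum: F(1, 0, 3) = (1) + (0) + (-3) + (0) = -2.
Reducing mod 7: -2 ≡ 5 (mod 7).
Since F(a, b, c) ≡ 5 ≠ 0 (mod 7), P does NOT lie on the curve.


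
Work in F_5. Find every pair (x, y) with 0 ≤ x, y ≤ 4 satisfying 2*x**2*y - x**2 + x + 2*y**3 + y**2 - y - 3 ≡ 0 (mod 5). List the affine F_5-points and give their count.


Affine F_5-points: {(0, 2), (1, 4), (2, 0), (2, 1), (3, 2), (3, 3), (4, 0)}; count = 7.

For each of the 25 pairs (x, y) ∈ F_5², evaluate f(x, y) mod 5. Record the zeros.
  x = 0: [0↦2, 1↦4, 2↦0, 3↦2, 4↦2]  zeros at y ∈ {2}
  x = 1: [0↦2, 1↦1, 2↦4, 3↦3, 4↦0]  zeros at y ∈ {4}
  x = 2: [0↦0, 1↦0, 2↦4, 3↦4, 4↦2]  zeros at y ∈ {0, 1}
  x = 3: [0↦1, 1↦1, 2↦0, 3↦0, 4↦3]  zeros at y ∈ {2, 3}
  x = 4: [0↦0, 1↦4, 2↦2, 3↦1, 4↦3]  zeros at y ∈ {0}
Collecting zeros: affine points = {(0, 2), (1, 4), (2, 0), (2, 1), (3, 2), (3, 3), (4, 0)}.
Total count |C(F_5)_aff| = 7.


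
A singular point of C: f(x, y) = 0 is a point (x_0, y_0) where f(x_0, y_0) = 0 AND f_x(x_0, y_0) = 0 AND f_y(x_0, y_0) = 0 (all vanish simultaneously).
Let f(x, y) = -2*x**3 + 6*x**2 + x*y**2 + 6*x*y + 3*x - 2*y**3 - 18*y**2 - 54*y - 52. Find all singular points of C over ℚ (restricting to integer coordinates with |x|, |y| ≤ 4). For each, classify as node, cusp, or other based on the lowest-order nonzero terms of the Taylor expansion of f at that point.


Singular points: {(1, -3)}; classification: cusp.

Compute partial derivatives:
  f_x = -6*x**2 + 12*x + y**2 + 6*y + 3.
  f_y = 2*x*y + 6*x - 6*y**2 - 36*y - 54.
Scan x_0 ∈ {−4, ..., 4}. For each x_0, f_y(x_0, y) is a polynomial in y; find its integer roots y ∈ {−4, ..., 4}, then test f_x and f at those candidates.
  x = -4: f_y(-4, y) = -6*y**2 - 44*y - 78; vanishes at y ∈ {-3}. (-4, -3): f_x = -150 ≠ 0.
  x = -3: f_y(-3, y) = -6*y**2 - 42*y - 72; vanishes at y ∈ {-4, -3}. (-3, -4): f_x = -95 ≠ 0; (-3, -3): f_x = -96 ≠ 0.
  x = -2: f_y(-2, y) = -6*y**2 - 40*y - 66; vanishes at y ∈ {-3}. (-2, -3): f_x = -54 ≠ 0.
  x = -1: f_y(-1, y) = -6*y**2 - 38*y - 60; vanishes at y ∈ {-3}. (-1, -3): f_x = -24 ≠ 0.
  x = 0: f_y(0, y) = -6*y**2 - 36*y - 54; vanishes at y ∈ {-3}. (0, -3): f_x = -6 ≠ 0.
  x = 1: f_y(1, y) = -6*y**2 - 34*y - 48; vanishes at y ∈ {-3}. (1, -3): f_x = 0, f = 0 — SINGULAR.
  x = 2: f_y(2, y) = -6*y**2 - 32*y - 42; vanishes at y ∈ {-3}. (2, -3): f_x = -6 ≠ 0.
  x = 3: f_y(3, y) = -6*y**2 - 30*y - 36; vanishes at y ∈ {-3, -2}. (3, -3): f_x = -24 ≠ 0; (3, -2): f_x = -23 ≠ 0.
  x = 4: f_y(4, y) = -6*y**2 - 28*y - 30; vanishes at y ∈ {-3}. (4, -3): f_x = -54 ≠ 0.
Only singular point on the grid: (1, -3).
Classify: substitute x = 1 + u, y = -3 + v and expand: f = -2*u**3 + u*v**2 - 2*v**3 + v**2.
No constant or linear terms (consistent with a singular point). Quadratic part: v**2. Cubic part: -2*u**3 + u*v**2 - 2*v**3.
The quadratic part v**2 is a perfect square, so there is a single (double) tangent line v = 0, i.e. y = -3. Restricting the cubic part to that line (v = 0) leaves -2*u**3 ≠ 0, so f is not divisible by v and the branch is v² ≈ 2*u**3 to lowest order — this is a cusp.
Classification: cusp.


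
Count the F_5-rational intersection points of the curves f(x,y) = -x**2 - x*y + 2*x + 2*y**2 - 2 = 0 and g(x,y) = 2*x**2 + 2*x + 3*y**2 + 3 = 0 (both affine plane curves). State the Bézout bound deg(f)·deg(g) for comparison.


Common zeros: {(1, 1), (3, 4), (4, 2)}; count = 3; Bézout bound = 4.

deg(f) = 2, deg(g) = 2, so Bézout bound = 4.
Scan x ∈ F_5. For each x, list the y ∈ F_5 with f(x, y) ≡ 0 and those with g(x, y) ≡ 0 (mod 5); the common zeros in that column are the intersection.
  x = 0: f ≡ 0 at y ∈ {1, 4}; g ≡ 0 at y ∈ {2, 3}; common: ∅.
  x = 1: f ≡ 0 at y ∈ {1, 2}; g ≡ 0 at y ∈ {1, 4}; common: {1}.
  x = 2: f ≡ 0 at y ∈ {3}; g ≡ 0 at y ∈ {0}; common: ∅.
  x = 3: f ≡ 0 at y ∈ {0, 4}; g ≡ 0 at y ∈ {1, 4}; common: {4}.
  x = 4: f ≡ 0 at y ∈ {0, 2}; g ≡ 0 at y ∈ {2, 3}; common: {2}.
Collecting: common zeros = {(1, 1), (3, 4), (4, 2)}, so the count is 3.
Comparison with the Bézout bound: 3 ≤ 4 = deg(f)·deg(g), as expected for curves with no common component (the affine F_5-count falls short of the bound because intersections may lie at infinity, over extension fields, or carry multiplicity).


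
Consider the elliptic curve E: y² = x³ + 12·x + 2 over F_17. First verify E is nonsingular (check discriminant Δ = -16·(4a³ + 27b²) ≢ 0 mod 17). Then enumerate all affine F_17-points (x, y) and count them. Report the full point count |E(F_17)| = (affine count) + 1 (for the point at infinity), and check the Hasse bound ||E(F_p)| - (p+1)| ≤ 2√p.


Affine points = {(0, 6), (0, 11), (1, 7), (1, 10), (2, 0), (5, 0), (6, 1), (6, 16), (7, 2), (7, 15), (8, 7), (8, 10), (10, 0), (12, 2), (12, 15), (13, 3), (13, 14), (15, 2), (15, 15)}; affine count = 19; |E(F_17)| = 20.

Discriminant check: Δ ∝ 4a³ + 27b² = 4·12³ + 27·2² = 4·1728 + 27·4 ≡ 16 (mod 17). Nonzero ⇒ E is nonsingular.
For each x ∈ F_17, compute rhs = x³ + 12·x + 2 mod 17, then count y ∈ F_17 with y² ≡ rhs.
  x = 0: rhs = 2, matching y values: 6, 11 (2 points).
  x = 1: rhs = 15, matching y values: 7, 10 (2 points).
  x = 2: rhs = 0, matching y values: 0 (1 points).
  x = 3: rhs = 14, matching y values: none (0 points).
  x = 4: rhs = 12, matching y values: none (0 points).
  x = 5: rhs = 0, matching y values: 0 (1 points).
  x = 6: rhs = 1, matching y values: 1, 16 (2 points).
  x = 7: rhs = 4, matching y values: 2, 15 (2 points).
  x = 8: rhs = 15, matching y values: 7, 10 (2 points).
  x = 9: rhs = 6, matching y values: none (0 points).
  x = 10: rhs = 0, matching y values: 0 (1 points).
  x = 11: rhs = 3, matching y values: none (0 points).
  x = 12: rhs = 4, matching y values: 2, 15 (2 points).
  x = 13: rhs = 9, matching y values: 3, 14 (2 points).
  x = 14: rhs = 7, matching y values: none (0 points).
  x = 15: rhs = 4, matching y values: 2, 15 (2 points).
  x = 16: rhs = 6, matching y values: none (0 points).
Total affine count: 19.
Full point count |E(F_17)| = 19 + 1 = 20.
Hasse bound: |20 − (17+1)| = |2| = 2 ≤ 2√17 ≈ 8.2462 ✓.


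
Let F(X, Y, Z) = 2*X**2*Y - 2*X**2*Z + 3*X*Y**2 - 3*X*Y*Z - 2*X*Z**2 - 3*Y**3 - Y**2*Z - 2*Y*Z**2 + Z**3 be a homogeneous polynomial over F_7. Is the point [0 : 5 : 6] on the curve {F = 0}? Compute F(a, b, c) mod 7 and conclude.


F(0,5,6) ≡ 3 (mod 7); P is NOT on the curve.

Evaluate F(0, 5, 6) term-by-term (mod 7).
  2*X**2*Y ↦ 2·0·5·1 = 0
  -2*X**2*Z ↦ -2·0·1·6 = 0
  3*X*Y**2 ↦ 3·0·25·1 = 0
  -3*X*Y*Z ↦ -3·0·5·6 = 0
  -2*X*Z**2 ↦ -2·0·1·36 = 0
  -3*Y**3 ↦ -3·1·125·1 = -375
  -Y**2*Z ↦ -1·1·25·6 = -150
  -2*Y*Z**2 ↦ -2·1·5·36 = -360
  Z**3 ↦ 1·1·1·216 = 216
Sum: F(0, 5, 6) = (0) + (0) + (0) + (0) + (0) + (-375) + (-150) + (-360) + (216) = -669.
Reducing mod 7: -669 ≡ 3 (mod 7).
Since F(a, b, c) ≡ 3 ≠ 0 (mod 7), P does NOT lie on the curve.


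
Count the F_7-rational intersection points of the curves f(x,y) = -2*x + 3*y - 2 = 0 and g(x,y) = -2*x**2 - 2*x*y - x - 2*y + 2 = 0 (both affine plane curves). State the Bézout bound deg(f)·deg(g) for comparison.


Common zeros: ∅; count = 0; Bézout bound = 2.

deg(f) = 1, deg(g) = 2, so Bézout bound = 2.
Scan x ∈ F_7. For each x, list the y ∈ F_7 with f(x, y) ≡ 0 and those with g(x, y) ≡ 0 (mod 7); the common zeros in that column are the intersection.
  x = 0: f ≡ 0 at y ∈ {3}; g ≡ 0 at y ∈ {1}; common: ∅.
  x = 1: f ≡ 0 at y ∈ {6}; g ≡ 0 at y ∈ {5}; common: ∅.
  x = 2: f ≡ 0 at y ∈ {2}; g ≡ 0 at y ∈ {1}; common: ∅.
  x = 3: f ≡ 0 at y ∈ {5}; g ≡ 0 at y ∈ {2}; common: ∅.
  x = 4: f ≡ 0 at y ∈ {1}; g ≡ 0 at y ∈ {5}; common: ∅.
  x = 5: f ≡ 0 at y ∈ {4}; g ≡ 0 at y ∈ {2}; common: ∅.
  x = 6: f ≡ 0 at y ∈ {0}; g ≡ 0 at y ∈ ∅; common: ∅.
Collecting: common zeros = ∅, so the count is 0.
Comparison with the Bézout bound: 0 ≤ 2 = deg(f)·deg(g), as expected for curves with no common component (the affine F_7-count falls short of the bound because intersections may lie at infinity, over extension fields, or carry multiplicity).
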